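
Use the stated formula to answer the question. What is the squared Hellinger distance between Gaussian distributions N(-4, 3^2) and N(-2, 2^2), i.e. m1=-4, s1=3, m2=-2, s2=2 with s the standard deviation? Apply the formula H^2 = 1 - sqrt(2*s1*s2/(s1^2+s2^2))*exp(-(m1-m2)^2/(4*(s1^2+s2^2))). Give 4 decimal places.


Squared Hellinger distance for Gaussians:
H^2 = 1 - sqrt(2*s1*s2/(s1^2+s2^2)) * exp(-(m1-m2)^2/(4*(s1^2+s2^2))).
s1^2 = 9, s2^2 = 4, s1^2+s2^2 = 13.
sqrt(2*3*2/(13)) = 0.960769.
(m1-m2)^2 = (-2)^2 = 4.
exp(-4/(4*13)) = exp(-0.076923) = 0.925961.
H^2 = 1 - 0.960769*0.925961 = 0.1104

0.1104


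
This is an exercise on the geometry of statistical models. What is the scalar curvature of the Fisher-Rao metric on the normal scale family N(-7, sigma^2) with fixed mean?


This family has a single free parameter, so its statistical manifold
is 1-dimensional. The Riemann curvature tensor of any 1-dimensional
Riemannian manifold vanishes identically, so R = 0.

0


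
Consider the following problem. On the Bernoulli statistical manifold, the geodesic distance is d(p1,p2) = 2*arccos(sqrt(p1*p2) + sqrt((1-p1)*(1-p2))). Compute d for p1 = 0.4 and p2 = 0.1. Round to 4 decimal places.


Geodesic distance on Bernoulli manifold:
d(p1,p2) = 2*arccos(sqrt(p1*p2) + sqrt((1-p1)*(1-p2))).
sqrt(p1*p2) = sqrt(0.4*0.1) = 0.2.
sqrt((1-p1)*(1-p2)) = sqrt(0.6*0.9) = 0.734847.
arg = 0.2 + 0.734847 = 0.934847.
d = 2*arccos(0.934847) = 0.7259

0.7259


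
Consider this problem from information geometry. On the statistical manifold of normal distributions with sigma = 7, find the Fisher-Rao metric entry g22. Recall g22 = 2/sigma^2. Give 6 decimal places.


For the 2-parameter normal family, the Fisher metric has:
  g11 = 1/sigma^2, g22 = 2/sigma^2.
sigma = 7, sigma^2 = 49.
g22 = 0.040816

0.040816


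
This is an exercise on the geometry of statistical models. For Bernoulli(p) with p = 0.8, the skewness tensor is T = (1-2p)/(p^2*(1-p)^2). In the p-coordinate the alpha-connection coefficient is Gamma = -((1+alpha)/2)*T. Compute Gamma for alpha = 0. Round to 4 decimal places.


Skewness (Amari-Chentsov) tensor: T = (1-2p)/(p^2*(1-p)^2).
p = 0.8, 1-2p = -0.6, p^2 = 0.64, (1-p)^2 = 0.04.
T = -0.6/(0.64 * 0.04) = -23.4375.
In the p-coordinate, Gamma^(alpha) = Gamma^(0) - (alpha/2)*T with Gamma^(0) = (1/2)*g'(p) = -T/2,
so Gamma^(alpha) = -((1+alpha)/2)*T.
alpha = 0, -(1+alpha)/2 = -0.5.
Gamma = -0.5 * -23.4375 = 11.7188

11.7188


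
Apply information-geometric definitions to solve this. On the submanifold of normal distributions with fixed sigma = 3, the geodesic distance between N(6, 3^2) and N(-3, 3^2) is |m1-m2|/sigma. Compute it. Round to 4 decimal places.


On the fixed-variance normal subfamily, geodesic distance = |m1-m2|/sigma.
|6 - -3| = 9.
sigma = 3.
d = 9/3 = 3.0000

3.0000


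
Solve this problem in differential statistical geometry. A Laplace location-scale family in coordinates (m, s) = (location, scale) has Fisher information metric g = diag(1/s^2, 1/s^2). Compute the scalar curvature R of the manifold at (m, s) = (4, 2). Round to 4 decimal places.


The metric has the form g = (A dm^2 + B ds^2)/s^2 with A = 1, B = 1.
Substitute u = sqrt(A/B)*m: g = B*(du^2 + ds^2)/s^2, i.e. B times the
Poincare upper half-plane metric, which has constant Gaussian curvature -1.
Scaling a 2D metric by a constant c divides the Gaussian curvature by c,
so K = -1/B = -1/(1) = -1.0000 everywhere (the point (m, s) = (4, 2) is irrelevant:
the curvature is constant).
Scalar curvature in dimension 2: R = 2K = -2/(1) = -2.0000.

-2.0000


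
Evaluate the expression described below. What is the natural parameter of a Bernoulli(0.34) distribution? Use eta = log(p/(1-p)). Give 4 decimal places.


Natural parameter for Bernoulli: eta = log(p/(1-p)).
p = 0.34, 1-p = 0.66.
p/(1-p) = 0.515152.
eta = log(0.515152) = -0.6633

-0.6633


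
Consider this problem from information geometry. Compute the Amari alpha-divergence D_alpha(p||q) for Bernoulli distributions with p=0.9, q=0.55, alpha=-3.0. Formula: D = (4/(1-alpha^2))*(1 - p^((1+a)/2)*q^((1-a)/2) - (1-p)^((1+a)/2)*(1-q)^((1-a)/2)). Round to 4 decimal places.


Amari alpha-divergence:
D = (4/(1-alpha^2))*(1 - p^((1+a)/2)*q^((1-a)/2) - (1-p)^((1+a)/2)*(1-q)^((1-a)/2)).
alpha = -3.0, p = 0.9, q = 0.55.
e1 = (1+alpha)/2 = -1.0, e2 = (1-alpha)/2 = 2.0.
t1 = p^e1 * q^e2 = 0.9^-1.0 * 0.55^2.0 = 0.336111.
t2 = (1-p)^e1 * (1-q)^e2 = 0.1^-1.0 * 0.45^2.0 = 2.025.
4/(1-alpha^2) = -0.5.
D = -0.5*(1 - 0.336111 - 2.025) = 0.6806

0.6806


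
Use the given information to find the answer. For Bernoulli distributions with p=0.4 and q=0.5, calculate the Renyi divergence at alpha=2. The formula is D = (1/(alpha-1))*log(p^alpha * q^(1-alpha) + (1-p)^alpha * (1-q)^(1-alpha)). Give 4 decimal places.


Renyi divergence of order alpha between Bernoulli distributions:
D = (1/(alpha-1))*log(p^alpha * q^(1-alpha) + (1-p)^alpha * (1-q)^(1-alpha)).
alpha = 2, p = 0.4, q = 0.5.
p^alpha * q^(1-alpha) = 0.4^2 * 0.5^-1 = 0.32.
(1-p)^alpha * (1-q)^(1-alpha) = 0.6^2 * 0.5^-1 = 0.72.
sum = 0.32 + 0.72 = 1.04.
D = (1/1)*log(1.04) = 0.0392

0.0392


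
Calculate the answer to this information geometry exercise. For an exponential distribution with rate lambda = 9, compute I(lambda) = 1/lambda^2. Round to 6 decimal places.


Fisher information for exponential: I(lambda) = 1/lambda^2.
lambda = 9, lambda^2 = 81.
I = 1/81 = 0.012346

0.012346


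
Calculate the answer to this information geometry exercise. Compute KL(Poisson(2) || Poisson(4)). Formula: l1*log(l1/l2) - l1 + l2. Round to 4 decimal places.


KL divergence for Poisson:
KL = l1*log(l1/l2) - l1 + l2.
l1 = 2, l2 = 4.
log(2/4) = -0.693147.
l1*log(l1/l2) = 2 * -0.693147 = -1.386294.
KL = -1.386294 - 2 + 4 = 0.6137

0.6137


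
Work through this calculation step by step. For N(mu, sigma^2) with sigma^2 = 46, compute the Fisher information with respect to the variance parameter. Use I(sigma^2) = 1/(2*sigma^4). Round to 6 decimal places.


Fisher information for variance: I(sigma^2) = 1/(2*sigma^4).
sigma^2 = 46, so sigma^4 = 2116.
I = 1/(2*2116) = 1/4232 = 0.000236

0.000236


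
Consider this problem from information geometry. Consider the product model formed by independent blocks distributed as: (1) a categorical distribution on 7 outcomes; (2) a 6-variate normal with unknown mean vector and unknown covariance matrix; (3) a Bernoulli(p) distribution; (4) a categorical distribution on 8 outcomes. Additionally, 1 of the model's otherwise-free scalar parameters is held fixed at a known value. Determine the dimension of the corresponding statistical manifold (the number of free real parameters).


The dimension of a statistical manifold equals the number of free
(independent) real parameters of the model. For a product of independent
blocks the parameter counts add.
- categorical on 7 outcomes (probabilities sum to 1): 7-1 = 6.
- 6-variate normal: 6 (mean) + 6*7/2 = 21 (symmetric covariance) = 27.
- Bernoulli (p): 1.
- categorical on 8 outcomes (probabilities sum to 1): 8-1 = 7.
Total = 6 + 27 + 1 + 7 = 41.
1 parameter(s) fixed at known values: 41 - 1 = 40.
Dimension = 40

40


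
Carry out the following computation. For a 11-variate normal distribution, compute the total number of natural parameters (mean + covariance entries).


Exponential family dimension calculation:
For 11-dim MVN: mean has 11 params, covariance has 11*12/2 = 66 unique entries.
Total dim = 11 + 66 = 77.

77


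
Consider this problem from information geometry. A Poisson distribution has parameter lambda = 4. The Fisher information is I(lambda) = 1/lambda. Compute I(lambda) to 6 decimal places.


Fisher information for Poisson: I(lambda) = 1/lambda.
lambda = 4.
I(lambda) = 1/4 = 0.250000

0.250000


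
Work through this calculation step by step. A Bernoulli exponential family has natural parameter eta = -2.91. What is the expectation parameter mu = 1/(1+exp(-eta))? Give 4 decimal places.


Dual coordinate (expectation parameter) for Bernoulli:
mu = 1/(1+exp(-eta)).
eta = -2.91.
exp(-eta) = exp(2.91) = 18.356799.
mu = 1/(1+18.356799) = 0.0517

0.0517


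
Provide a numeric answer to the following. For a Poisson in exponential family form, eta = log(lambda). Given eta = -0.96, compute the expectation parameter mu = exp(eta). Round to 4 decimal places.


Expectation parameter for Poisson exponential family:
mu = exp(eta).
eta = -0.96.
mu = exp(-0.96) = 0.3829

0.3829


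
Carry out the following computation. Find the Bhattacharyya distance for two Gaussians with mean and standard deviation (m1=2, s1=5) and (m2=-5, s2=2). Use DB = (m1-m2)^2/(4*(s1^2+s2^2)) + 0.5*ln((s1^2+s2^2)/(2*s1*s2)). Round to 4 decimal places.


Bhattacharyya distance between two Gaussians:
DB = (m1-m2)^2/(4*(s1^2+s2^2)) + (1/2)*ln((s1^2+s2^2)/(2*s1*s2)).
(m1-m2)^2 = (7)^2 = 49.
s1^2+s2^2 = 25 + 4 = 29.
term1 = 49/116 = 0.422414.
term2 = 0.5*ln(29/20.0) = 0.185782.
DB = 0.422414 + 0.185782 = 0.6082

0.6082


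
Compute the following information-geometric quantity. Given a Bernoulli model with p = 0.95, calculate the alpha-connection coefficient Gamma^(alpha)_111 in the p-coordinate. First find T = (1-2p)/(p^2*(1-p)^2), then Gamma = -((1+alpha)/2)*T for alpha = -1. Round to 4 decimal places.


Skewness (Amari-Chentsov) tensor: T = (1-2p)/(p^2*(1-p)^2).
p = 0.95, 1-2p = -0.9, p^2 = 0.9025, (1-p)^2 = 0.0025.
T = -0.9/(0.9025 * 0.0025) = -398.891967.
In the p-coordinate, Gamma^(alpha) = Gamma^(0) - (alpha/2)*T with Gamma^(0) = (1/2)*g'(p) = -T/2,
so Gamma^(alpha) = -((1+alpha)/2)*T.
alpha = -1, -(1+alpha)/2 = 0.0.
Gamma = 0.0 * -398.891967 = 0.0000

0.0000


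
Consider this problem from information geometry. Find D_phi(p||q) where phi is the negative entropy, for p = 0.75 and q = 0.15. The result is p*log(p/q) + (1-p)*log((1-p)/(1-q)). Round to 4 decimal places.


Bregman divergence with negative entropy generator:
D = p*log(p/q) + (1-p)*log((1-p)/(1-q)).
p = 0.75, q = 0.15.
p*log(p/q) = 0.75*log(0.75/0.15) = 1.207078.
(1-p)*log((1-p)/(1-q)) = 0.25*log(0.25/0.85) = -0.305944.
D = 1.207078 + -0.305944 = 0.9011

0.9011


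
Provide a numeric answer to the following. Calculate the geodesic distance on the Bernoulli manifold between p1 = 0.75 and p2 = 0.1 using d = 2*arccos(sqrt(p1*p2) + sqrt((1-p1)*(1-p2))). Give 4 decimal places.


Geodesic distance on Bernoulli manifold:
d(p1,p2) = 2*arccos(sqrt(p1*p2) + sqrt((1-p1)*(1-p2))).
sqrt(p1*p2) = sqrt(0.75*0.1) = 0.273861.
sqrt((1-p1)*(1-p2)) = sqrt(0.25*0.9) = 0.474342.
arg = 0.273861 + 0.474342 = 0.748203.
d = 2*arccos(0.748203) = 1.4509

1.4509


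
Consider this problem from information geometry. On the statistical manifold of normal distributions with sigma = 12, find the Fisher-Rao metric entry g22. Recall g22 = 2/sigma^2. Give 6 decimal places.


For the 2-parameter normal family, the Fisher metric has:
  g11 = 1/sigma^2, g22 = 2/sigma^2.
sigma = 12, sigma^2 = 144.
g22 = 0.013889

0.013889


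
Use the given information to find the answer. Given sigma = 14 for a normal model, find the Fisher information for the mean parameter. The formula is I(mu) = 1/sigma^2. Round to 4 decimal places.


The Fisher information for the mean of a normal distribution is I(mu) = 1/sigma^2.
sigma = 14, so sigma^2 = 196.
I(mu) = 1/196 = 0.0051

0.0051


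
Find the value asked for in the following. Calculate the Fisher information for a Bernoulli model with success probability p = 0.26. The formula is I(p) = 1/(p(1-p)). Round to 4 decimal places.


For Bernoulli(p), Fisher information is I(p) = 1/(p*(1-p)).
p = 0.26, 1-p = 0.74.
p*(1-p) = 0.1924.
I(p) = 1/0.1924 = 5.1975

5.1975


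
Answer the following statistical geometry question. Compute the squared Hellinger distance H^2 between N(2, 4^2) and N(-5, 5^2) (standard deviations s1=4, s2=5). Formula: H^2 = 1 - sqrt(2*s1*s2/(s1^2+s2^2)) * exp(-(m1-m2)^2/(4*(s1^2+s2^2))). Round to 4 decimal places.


Squared Hellinger distance for Gaussians:
H^2 = 1 - sqrt(2*s1*s2/(s1^2+s2^2)) * exp(-(m1-m2)^2/(4*(s1^2+s2^2))).
s1^2 = 16, s2^2 = 25, s1^2+s2^2 = 41.
sqrt(2*4*5/(41)) = 0.98773.
(m1-m2)^2 = (7)^2 = 49.
exp(-49/(4*41)) = exp(-0.29878) = 0.741722.
H^2 = 1 - 0.98773*0.741722 = 0.2674

0.2674


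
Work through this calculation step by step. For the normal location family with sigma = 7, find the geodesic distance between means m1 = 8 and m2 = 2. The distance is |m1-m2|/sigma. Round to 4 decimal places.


On the fixed-variance normal subfamily, geodesic distance = |m1-m2|/sigma.
|8 - 2| = 6.
sigma = 7.
d = 6/7 = 0.8571

0.8571


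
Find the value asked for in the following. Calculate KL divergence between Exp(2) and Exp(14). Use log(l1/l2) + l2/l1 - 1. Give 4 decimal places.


KL divergence for exponential family:
KL = log(l1/l2) + l2/l1 - 1.
log(2/14) = -1.94591.
14/2 = 7.0.
KL = -1.94591 + 7.0 - 1 = 4.0541

4.0541


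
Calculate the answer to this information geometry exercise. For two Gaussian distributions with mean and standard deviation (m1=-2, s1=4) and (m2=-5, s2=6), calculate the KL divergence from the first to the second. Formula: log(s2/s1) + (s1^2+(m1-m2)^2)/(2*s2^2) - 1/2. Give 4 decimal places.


KL divergence between normal distributions:
KL = log(s2/s1) + (s1^2 + (m1-m2)^2)/(2*s2^2) - 1/2.
log(6/4) = 0.405465.
(4^2 + (-2--5)^2)/(2*6^2) = (16 + 9)/72 = 0.347222.
KL = 0.405465 + 0.347222 - 0.5 = 0.2527

0.2527


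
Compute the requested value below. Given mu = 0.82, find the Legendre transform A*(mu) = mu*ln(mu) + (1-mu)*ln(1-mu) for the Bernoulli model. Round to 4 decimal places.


Legendre transform for Bernoulli:
A*(mu) = mu*log(mu) + (1-mu)*log(1-mu).
mu = 0.82, 1-mu = 0.18.
mu*log(mu) = 0.82*log(0.82) = -0.16273.
(1-mu)*log(1-mu) = 0.18*log(0.18) = -0.308664.
A* = -0.16273 + -0.308664 = -0.4714

-0.4714


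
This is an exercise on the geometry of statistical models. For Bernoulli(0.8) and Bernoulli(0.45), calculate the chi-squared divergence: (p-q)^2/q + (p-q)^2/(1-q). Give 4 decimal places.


Chi-squared divergence between Bernoulli distributions:
chi^2 = (p-q)^2/q + (p-q)^2/(1-q).
p = 0.8, q = 0.45, p-q = 0.35.
(p-q)^2 = 0.1225.
term1 = 0.1225/0.45 = 0.272222.
term2 = 0.1225/0.55 = 0.222727.
chi^2 = 0.272222 + 0.222727 = 0.4949

0.4949


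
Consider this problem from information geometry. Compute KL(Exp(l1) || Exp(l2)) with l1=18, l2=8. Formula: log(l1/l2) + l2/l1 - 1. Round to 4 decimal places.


KL divergence for exponential family:
KL = log(l1/l2) + l2/l1 - 1.
log(18/8) = 0.81093.
8/18 = 0.444444.
KL = 0.81093 + 0.444444 - 1 = 0.2554

0.2554


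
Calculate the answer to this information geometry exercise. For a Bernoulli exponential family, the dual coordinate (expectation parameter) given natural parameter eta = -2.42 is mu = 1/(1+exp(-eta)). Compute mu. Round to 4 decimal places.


Dual coordinate (expectation parameter) for Bernoulli:
mu = 1/(1+exp(-eta)).
eta = -2.42.
exp(-eta) = exp(2.42) = 11.245859.
mu = 1/(1+11.245859) = 0.0817

0.0817


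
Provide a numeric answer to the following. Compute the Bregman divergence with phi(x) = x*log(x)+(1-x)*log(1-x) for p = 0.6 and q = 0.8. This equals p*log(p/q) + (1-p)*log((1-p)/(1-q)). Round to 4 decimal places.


Bregman divergence with negative entropy generator:
D = p*log(p/q) + (1-p)*log((1-p)/(1-q)).
p = 0.6, q = 0.8.
p*log(p/q) = 0.6*log(0.6/0.8) = -0.172609.
(1-p)*log((1-p)/(1-q)) = 0.4*log(0.4/0.2) = 0.277259.
D = -0.172609 + 0.277259 = 0.1046

0.1046


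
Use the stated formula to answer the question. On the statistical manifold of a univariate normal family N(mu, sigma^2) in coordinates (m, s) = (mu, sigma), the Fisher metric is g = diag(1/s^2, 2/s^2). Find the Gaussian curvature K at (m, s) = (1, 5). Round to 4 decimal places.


The metric has the form g = (A dm^2 + B ds^2)/s^2 with A = 1, B = 2.
Substitute u = sqrt(A/B)*m: g = B*(du^2 + ds^2)/s^2, i.e. B times the
Poincare upper half-plane metric, which has constant Gaussian curvature -1.
Scaling a 2D metric by a constant c divides the Gaussian curvature by c,
so K = -1/B = -1/(2) = -0.5000 everywhere (the point (m, s) = (1, 5) is irrelevant:
the curvature is constant).
The requested Gaussian curvature is K = -0.5000.

-0.5000


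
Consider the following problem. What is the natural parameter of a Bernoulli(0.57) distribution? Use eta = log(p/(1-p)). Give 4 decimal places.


Natural parameter for Bernoulli: eta = log(p/(1-p)).
p = 0.57, 1-p = 0.43.
p/(1-p) = 1.325581.
eta = log(1.325581) = 0.2819

0.2819


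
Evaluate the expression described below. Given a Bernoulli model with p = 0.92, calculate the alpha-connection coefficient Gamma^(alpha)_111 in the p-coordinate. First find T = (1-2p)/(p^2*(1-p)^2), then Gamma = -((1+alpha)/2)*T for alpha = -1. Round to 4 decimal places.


Skewness (Amari-Chentsov) tensor: T = (1-2p)/(p^2*(1-p)^2).
p = 0.92, 1-2p = -0.84, p^2 = 0.8464, (1-p)^2 = 0.0064.
T = -0.84/(0.8464 * 0.0064) = -155.068526.
In the p-coordinate, Gamma^(alpha) = Gamma^(0) - (alpha/2)*T with Gamma^(0) = (1/2)*g'(p) = -T/2,
so Gamma^(alpha) = -((1+alpha)/2)*T.
alpha = -1, -(1+alpha)/2 = 0.0.
Gamma = 0.0 * -155.068526 = 0.0000

0.0000


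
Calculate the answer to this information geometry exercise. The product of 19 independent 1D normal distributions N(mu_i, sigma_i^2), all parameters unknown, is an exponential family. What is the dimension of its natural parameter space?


Exponential family dimension calculation:
Each univariate normal has two natural parameters (mu/sigma^2 and -1/(2 sigma^2)).
With 19 independent components, dim = 2 * 19 = 38.

38


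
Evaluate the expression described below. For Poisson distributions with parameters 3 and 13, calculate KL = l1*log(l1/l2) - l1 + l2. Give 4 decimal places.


KL divergence for Poisson:
KL = l1*log(l1/l2) - l1 + l2.
l1 = 3, l2 = 13.
log(3/13) = -1.466337.
l1*log(l1/l2) = 3 * -1.466337 = -4.399011.
KL = -4.399011 - 3 + 13 = 5.6010

5.6010


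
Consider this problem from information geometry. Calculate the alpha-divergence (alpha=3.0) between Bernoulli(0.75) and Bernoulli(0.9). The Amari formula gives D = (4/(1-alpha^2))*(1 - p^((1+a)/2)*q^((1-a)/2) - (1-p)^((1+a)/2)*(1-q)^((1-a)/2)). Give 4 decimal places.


Amari alpha-divergence:
D = (4/(1-alpha^2))*(1 - p^((1+a)/2)*q^((1-a)/2) - (1-p)^((1+a)/2)*(1-q)^((1-a)/2)).
alpha = 3.0, p = 0.75, q = 0.9.
e1 = (1+alpha)/2 = 2.0, e2 = (1-alpha)/2 = -1.0.
t1 = p^e1 * q^e2 = 0.75^2.0 * 0.9^-1.0 = 0.625.
t2 = (1-p)^e1 * (1-q)^e2 = 0.25^2.0 * 0.1^-1.0 = 0.625.
4/(1-alpha^2) = -0.5.
D = -0.5*(1 - 0.625 - 0.625) = 0.1250

0.1250


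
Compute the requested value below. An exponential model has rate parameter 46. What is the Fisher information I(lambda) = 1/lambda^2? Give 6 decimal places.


Fisher information for exponential: I(lambda) = 1/lambda^2.
lambda = 46, lambda^2 = 2116.
I = 1/2116 = 0.000473

0.000473


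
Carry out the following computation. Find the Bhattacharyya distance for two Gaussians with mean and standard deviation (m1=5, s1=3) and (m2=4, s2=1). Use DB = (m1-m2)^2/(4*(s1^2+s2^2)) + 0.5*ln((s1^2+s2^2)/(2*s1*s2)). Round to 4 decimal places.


Bhattacharyya distance between two Gaussians:
DB = (m1-m2)^2/(4*(s1^2+s2^2)) + (1/2)*ln((s1^2+s2^2)/(2*s1*s2)).
(m1-m2)^2 = (1)^2 = 1.
s1^2+s2^2 = 9 + 1 = 10.
term1 = 1/40 = 0.025.
term2 = 0.5*ln(10/6.0) = 0.255413.
DB = 0.025 + 0.255413 = 0.2804

0.2804


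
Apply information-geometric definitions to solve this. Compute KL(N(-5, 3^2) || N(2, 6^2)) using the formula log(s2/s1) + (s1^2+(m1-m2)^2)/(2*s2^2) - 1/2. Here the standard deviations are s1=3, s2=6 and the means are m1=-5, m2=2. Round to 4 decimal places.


KL divergence between normal distributions:
KL = log(s2/s1) + (s1^2 + (m1-m2)^2)/(2*s2^2) - 1/2.
log(6/3) = 0.693147.
(3^2 + (-5-2)^2)/(2*6^2) = (9 + 49)/72 = 0.805556.
KL = 0.693147 + 0.805556 - 0.5 = 0.9987

0.9987


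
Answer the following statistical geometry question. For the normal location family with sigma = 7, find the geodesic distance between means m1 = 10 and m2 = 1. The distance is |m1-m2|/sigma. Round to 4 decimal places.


On the fixed-variance normal subfamily, geodesic distance = |m1-m2|/sigma.
|10 - 1| = 9.
sigma = 7.
d = 9/7 = 1.2857

1.2857


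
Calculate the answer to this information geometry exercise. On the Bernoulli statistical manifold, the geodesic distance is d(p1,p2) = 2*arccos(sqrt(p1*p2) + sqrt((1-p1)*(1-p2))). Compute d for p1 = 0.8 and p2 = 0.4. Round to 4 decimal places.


Geodesic distance on Bernoulli manifold:
d(p1,p2) = 2*arccos(sqrt(p1*p2) + sqrt((1-p1)*(1-p2))).
sqrt(p1*p2) = sqrt(0.8*0.4) = 0.565685.
sqrt((1-p1)*(1-p2)) = sqrt(0.2*0.6) = 0.34641.
arg = 0.565685 + 0.34641 = 0.912096.
d = 2*arccos(0.912096) = 0.8449

0.8449


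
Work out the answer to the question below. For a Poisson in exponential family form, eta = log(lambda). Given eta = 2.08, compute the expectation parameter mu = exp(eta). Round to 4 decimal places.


Expectation parameter for Poisson exponential family:
mu = exp(eta).
eta = 2.08.
mu = exp(2.08) = 8.0045

8.0045


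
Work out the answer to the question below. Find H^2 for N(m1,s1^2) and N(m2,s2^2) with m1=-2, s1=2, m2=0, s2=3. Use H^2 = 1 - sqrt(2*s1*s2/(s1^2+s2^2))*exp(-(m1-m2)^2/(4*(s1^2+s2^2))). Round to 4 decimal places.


Squared Hellinger distance for Gaussians:
H^2 = 1 - sqrt(2*s1*s2/(s1^2+s2^2)) * exp(-(m1-m2)^2/(4*(s1^2+s2^2))).
s1^2 = 4, s2^2 = 9, s1^2+s2^2 = 13.
sqrt(2*2*3/(13)) = 0.960769.
(m1-m2)^2 = (-2)^2 = 4.
exp(-4/(4*13)) = exp(-0.076923) = 0.925961.
H^2 = 1 - 0.960769*0.925961 = 0.1104

0.1104


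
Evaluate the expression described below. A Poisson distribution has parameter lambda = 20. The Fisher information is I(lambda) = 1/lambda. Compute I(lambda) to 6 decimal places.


Fisher information for Poisson: I(lambda) = 1/lambda.
lambda = 20.
I(lambda) = 1/20 = 0.050000

0.050000


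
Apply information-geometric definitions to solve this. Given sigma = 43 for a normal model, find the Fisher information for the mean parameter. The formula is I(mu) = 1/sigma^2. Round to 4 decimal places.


The Fisher information for the mean of a normal distribution is I(mu) = 1/sigma^2.
sigma = 43, so sigma^2 = 1849.
I(mu) = 1/1849 = 0.0005

0.0005


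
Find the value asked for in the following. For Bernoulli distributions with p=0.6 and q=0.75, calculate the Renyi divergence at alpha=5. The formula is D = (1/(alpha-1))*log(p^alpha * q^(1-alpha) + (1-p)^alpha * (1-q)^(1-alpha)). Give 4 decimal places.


Renyi divergence of order alpha between Bernoulli distributions:
D = (1/(alpha-1))*log(p^alpha * q^(1-alpha) + (1-p)^alpha * (1-q)^(1-alpha)).
alpha = 5, p = 0.6, q = 0.75.
p^alpha * q^(1-alpha) = 0.6^5 * 0.75^-4 = 0.24576.
(1-p)^alpha * (1-q)^(1-alpha) = 0.4^5 * 0.25^-4 = 2.62144.
sum = 0.24576 + 2.62144 = 2.8672.
D = (1/4)*log(2.8672) = 0.2633

0.2633


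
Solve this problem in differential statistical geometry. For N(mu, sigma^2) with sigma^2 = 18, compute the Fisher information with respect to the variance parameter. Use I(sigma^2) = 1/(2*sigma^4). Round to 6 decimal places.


Fisher information for variance: I(sigma^2) = 1/(2*sigma^4).
sigma^2 = 18, so sigma^4 = 324.
I = 1/(2*324) = 1/648 = 0.001543

0.001543


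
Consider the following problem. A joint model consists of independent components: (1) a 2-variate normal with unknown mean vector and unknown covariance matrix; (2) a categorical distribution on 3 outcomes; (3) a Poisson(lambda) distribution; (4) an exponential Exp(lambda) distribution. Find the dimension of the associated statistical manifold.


The dimension of a statistical manifold equals the number of free
(independent) real parameters of the model. For a product of independent
blocks the parameter counts add.
- 2-variate normal: 2 (mean) + 2*3/2 = 3 (symmetric covariance) = 5.
- categorical on 3 outcomes (probabilities sum to 1): 3-1 = 2.
- Poisson (lambda): 1.
- exponential (lambda): 1.
Total = 5 + 2 + 1 + 1 = 9.
Dimension = 9

9


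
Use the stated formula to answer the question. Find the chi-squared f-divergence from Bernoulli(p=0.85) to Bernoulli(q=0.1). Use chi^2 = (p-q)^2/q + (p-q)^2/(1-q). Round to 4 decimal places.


Chi-squared divergence between Bernoulli distributions:
chi^2 = (p-q)^2/q + (p-q)^2/(1-q).
p = 0.85, q = 0.1, p-q = 0.75.
(p-q)^2 = 0.5625.
term1 = 0.5625/0.1 = 5.625.
term2 = 0.5625/0.9 = 0.625.
chi^2 = 5.625 + 0.625 = 6.2500

6.2500


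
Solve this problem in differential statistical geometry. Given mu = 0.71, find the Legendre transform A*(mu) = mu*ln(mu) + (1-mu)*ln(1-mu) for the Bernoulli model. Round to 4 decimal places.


Legendre transform for Bernoulli:
A*(mu) = mu*log(mu) + (1-mu)*log(1-mu).
mu = 0.71, 1-mu = 0.29.
mu*log(mu) = 0.71*log(0.71) = -0.243168.
(1-mu)*log(1-mu) = 0.29*log(0.29) = -0.358984.
A* = -0.243168 + -0.358984 = -0.6022

-0.6022


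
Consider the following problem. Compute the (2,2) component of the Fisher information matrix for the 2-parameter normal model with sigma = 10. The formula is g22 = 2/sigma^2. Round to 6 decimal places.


For the 2-parameter normal family, the Fisher metric has:
  g11 = 1/sigma^2, g22 = 2/sigma^2.
sigma = 10, sigma^2 = 100.
g22 = 0.020000

0.020000


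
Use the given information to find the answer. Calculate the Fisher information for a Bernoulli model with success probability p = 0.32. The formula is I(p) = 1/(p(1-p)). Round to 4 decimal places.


For Bernoulli(p), Fisher information is I(p) = 1/(p*(1-p)).
p = 0.32, 1-p = 0.68.
p*(1-p) = 0.2176.
I(p) = 1/0.2176 = 4.5956

4.5956


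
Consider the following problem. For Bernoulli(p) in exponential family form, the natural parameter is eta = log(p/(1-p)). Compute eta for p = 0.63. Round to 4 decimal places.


Natural parameter for Bernoulli: eta = log(p/(1-p)).
p = 0.63, 1-p = 0.37.
p/(1-p) = 1.702703.
eta = log(1.702703) = 0.5322

0.5322


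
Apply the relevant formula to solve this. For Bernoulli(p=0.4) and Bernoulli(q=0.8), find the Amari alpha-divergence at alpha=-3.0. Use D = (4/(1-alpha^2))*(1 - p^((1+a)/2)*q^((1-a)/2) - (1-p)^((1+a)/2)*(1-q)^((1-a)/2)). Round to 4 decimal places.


Amari alpha-divergence:
D = (4/(1-alpha^2))*(1 - p^((1+a)/2)*q^((1-a)/2) - (1-p)^((1+a)/2)*(1-q)^((1-a)/2)).
alpha = -3.0, p = 0.4, q = 0.8.
e1 = (1+alpha)/2 = -1.0, e2 = (1-alpha)/2 = 2.0.
t1 = p^e1 * q^e2 = 0.4^-1.0 * 0.8^2.0 = 1.6.
t2 = (1-p)^e1 * (1-q)^e2 = 0.6^-1.0 * 0.2^2.0 = 0.066667.
4/(1-alpha^2) = -0.5.
D = -0.5*(1 - 1.6 - 0.066667) = 0.3333

0.3333


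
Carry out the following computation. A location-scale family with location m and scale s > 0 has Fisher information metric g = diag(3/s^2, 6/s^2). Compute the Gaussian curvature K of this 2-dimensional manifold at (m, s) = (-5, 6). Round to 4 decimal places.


The metric has the form g = (A dm^2 + B ds^2)/s^2 with A = 3, B = 6.
Substitute u = sqrt(A/B)*m: g = B*(du^2 + ds^2)/s^2, i.e. B times the
Poincare upper half-plane metric, which has constant Gaussian curvature -1.
Scaling a 2D metric by a constant c divides the Gaussian curvature by c,
so K = -1/B = -1/(6) = -0.1667 everywhere (the point (m, s) = (-5, 6) is irrelevant:
the curvature is constant).
The requested Gaussian curvature is K = -0.1667.

-0.1667


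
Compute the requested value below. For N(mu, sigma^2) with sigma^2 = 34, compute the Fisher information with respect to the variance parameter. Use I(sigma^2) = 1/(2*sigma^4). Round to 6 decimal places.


Fisher information for variance: I(sigma^2) = 1/(2*sigma^4).
sigma^2 = 34, so sigma^4 = 1156.
I = 1/(2*1156) = 1/2312 = 0.000433

0.000433


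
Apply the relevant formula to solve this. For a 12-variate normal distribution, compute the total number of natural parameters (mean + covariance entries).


Exponential family dimension calculation:
For 12-dim MVN: mean has 12 params, covariance has 12*13/2 = 78 unique entries.
Total dim = 12 + 78 = 90.

90


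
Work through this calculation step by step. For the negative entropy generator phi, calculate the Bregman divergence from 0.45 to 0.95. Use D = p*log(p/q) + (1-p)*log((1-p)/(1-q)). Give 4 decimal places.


Bregman divergence with negative entropy generator:
D = p*log(p/q) + (1-p)*log((1-p)/(1-q)).
p = 0.45, q = 0.95.
p*log(p/q) = 0.45*log(0.45/0.95) = -0.336246.
(1-p)*log((1-p)/(1-q)) = 0.55*log(0.55/0.05) = 1.318842.
D = -0.336246 + 1.318842 = 0.9826

0.9826


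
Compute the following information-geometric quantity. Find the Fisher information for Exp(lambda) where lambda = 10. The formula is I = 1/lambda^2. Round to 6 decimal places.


Fisher information for exponential: I(lambda) = 1/lambda^2.
lambda = 10, lambda^2 = 100.
I = 1/100 = 0.010000

0.010000


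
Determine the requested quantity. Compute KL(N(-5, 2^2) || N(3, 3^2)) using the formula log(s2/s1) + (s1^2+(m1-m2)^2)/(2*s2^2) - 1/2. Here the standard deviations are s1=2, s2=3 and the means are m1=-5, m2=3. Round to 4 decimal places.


KL divergence between normal distributions:
KL = log(s2/s1) + (s1^2 + (m1-m2)^2)/(2*s2^2) - 1/2.
log(3/2) = 0.405465.
(2^2 + (-5-3)^2)/(2*3^2) = (4 + 64)/18 = 3.777778.
KL = 0.405465 + 3.777778 - 0.5 = 3.6832

3.6832


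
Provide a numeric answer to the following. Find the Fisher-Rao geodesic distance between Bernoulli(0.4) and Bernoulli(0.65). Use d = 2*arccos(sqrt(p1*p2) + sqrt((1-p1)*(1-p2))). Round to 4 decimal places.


Geodesic distance on Bernoulli manifold:
d(p1,p2) = 2*arccos(sqrt(p1*p2) + sqrt((1-p1)*(1-p2))).
sqrt(p1*p2) = sqrt(0.4*0.65) = 0.509902.
sqrt((1-p1)*(1-p2)) = sqrt(0.6*0.35) = 0.458258.
arg = 0.509902 + 0.458258 = 0.96816.
d = 2*arccos(0.96816) = 0.5061

0.5061


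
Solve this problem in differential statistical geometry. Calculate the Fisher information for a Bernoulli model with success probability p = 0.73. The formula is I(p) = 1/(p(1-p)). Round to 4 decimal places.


For Bernoulli(p), Fisher information is I(p) = 1/(p*(1-p)).
p = 0.73, 1-p = 0.27.
p*(1-p) = 0.1971.
I(p) = 1/0.1971 = 5.0736

5.0736


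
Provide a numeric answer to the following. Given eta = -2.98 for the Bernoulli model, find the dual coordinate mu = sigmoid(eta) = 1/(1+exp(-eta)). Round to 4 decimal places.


Dual coordinate (expectation parameter) for Bernoulli:
mu = 1/(1+exp(-eta)).
eta = -2.98.
exp(-eta) = exp(2.98) = 19.687817.
mu = 1/(1+19.687817) = 0.0483

0.0483


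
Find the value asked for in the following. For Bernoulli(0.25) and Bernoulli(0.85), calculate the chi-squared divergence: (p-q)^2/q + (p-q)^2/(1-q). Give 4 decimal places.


Chi-squared divergence between Bernoulli distributions:
chi^2 = (p-q)^2/q + (p-q)^2/(1-q).
p = 0.25, q = 0.85, p-q = -0.6.
(p-q)^2 = 0.36.
term1 = 0.36/0.85 = 0.423529.
term2 = 0.36/0.15 = 2.4.
chi^2 = 0.423529 + 2.4 = 2.8235

2.8235


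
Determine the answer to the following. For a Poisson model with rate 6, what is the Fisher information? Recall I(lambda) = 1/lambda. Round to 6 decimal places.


Fisher information for Poisson: I(lambda) = 1/lambda.
lambda = 6.
I(lambda) = 1/6 = 0.166667

0.166667


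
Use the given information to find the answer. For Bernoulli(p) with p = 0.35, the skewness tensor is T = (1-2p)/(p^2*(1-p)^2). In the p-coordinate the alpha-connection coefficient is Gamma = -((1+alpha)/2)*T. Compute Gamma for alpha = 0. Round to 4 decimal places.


Skewness (Amari-Chentsov) tensor: T = (1-2p)/(p^2*(1-p)^2).
p = 0.35, 1-2p = 0.3, p^2 = 0.1225, (1-p)^2 = 0.4225.
T = 0.3/(0.1225 * 0.4225) = 5.796401.
In the p-coordinate, Gamma^(alpha) = Gamma^(0) - (alpha/2)*T with Gamma^(0) = (1/2)*g'(p) = -T/2,
so Gamma^(alpha) = -((1+alpha)/2)*T.
alpha = 0, -(1+alpha)/2 = -0.5.
Gamma = -0.5 * 5.796401 = -2.8982

-2.8982


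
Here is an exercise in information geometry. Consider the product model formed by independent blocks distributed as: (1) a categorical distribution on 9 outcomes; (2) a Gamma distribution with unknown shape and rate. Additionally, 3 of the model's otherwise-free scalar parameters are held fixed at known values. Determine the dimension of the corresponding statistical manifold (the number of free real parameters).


The dimension of a statistical manifold equals the number of free
(independent) real parameters of the model. For a product of independent
blocks the parameter counts add.
- categorical on 9 outcomes (probabilities sum to 1): 9-1 = 8.
- Gamma (shape, rate): 2.
Total = 8 + 2 = 10.
3 parameter(s) fixed at known values: 10 - 3 = 7.
Dimension = 7

7


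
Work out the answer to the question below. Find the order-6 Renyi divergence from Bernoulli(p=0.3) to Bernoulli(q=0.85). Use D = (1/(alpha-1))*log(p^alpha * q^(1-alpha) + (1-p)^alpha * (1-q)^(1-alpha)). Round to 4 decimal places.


Renyi divergence of order alpha between Bernoulli distributions:
D = (1/(alpha-1))*log(p^alpha * q^(1-alpha) + (1-p)^alpha * (1-q)^(1-alpha)).
alpha = 6, p = 0.3, q = 0.85.
p^alpha * q^(1-alpha) = 0.3^6 * 0.85^-5 = 0.001643.
(1-p)^alpha * (1-q)^(1-alpha) = 0.7^6 * 0.15^-5 = 1549.287243.
sum = 0.001643 + 1549.287243 = 1549.288886.
D = (1/5)*log(1549.288886) = 1.4691

1.4691


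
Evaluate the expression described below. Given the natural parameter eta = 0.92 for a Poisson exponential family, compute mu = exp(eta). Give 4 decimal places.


Expectation parameter for Poisson exponential family:
mu = exp(eta).
eta = 0.92.
mu = exp(0.92) = 2.5093

2.5093


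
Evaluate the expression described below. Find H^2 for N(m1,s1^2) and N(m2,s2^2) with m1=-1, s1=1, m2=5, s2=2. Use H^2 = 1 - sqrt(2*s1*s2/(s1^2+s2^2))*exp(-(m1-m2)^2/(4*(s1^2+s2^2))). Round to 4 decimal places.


Squared Hellinger distance for Gaussians:
H^2 = 1 - sqrt(2*s1*s2/(s1^2+s2^2)) * exp(-(m1-m2)^2/(4*(s1^2+s2^2))).
s1^2 = 1, s2^2 = 4, s1^2+s2^2 = 5.
sqrt(2*1*2/(5)) = 0.894427.
(m1-m2)^2 = (-6)^2 = 36.
exp(-36/(4*5)) = exp(-1.8) = 0.165299.
H^2 = 1 - 0.894427*0.165299 = 0.8522

0.8522


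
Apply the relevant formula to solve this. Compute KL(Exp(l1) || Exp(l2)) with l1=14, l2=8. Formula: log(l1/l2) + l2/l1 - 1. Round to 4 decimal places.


KL divergence for exponential family:
KL = log(l1/l2) + l2/l1 - 1.
log(14/8) = 0.559616.
8/14 = 0.571429.
KL = 0.559616 + 0.571429 - 1 = 0.1310

0.1310


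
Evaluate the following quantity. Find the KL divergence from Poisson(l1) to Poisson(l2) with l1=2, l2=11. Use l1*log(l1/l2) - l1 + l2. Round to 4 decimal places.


KL divergence for Poisson:
KL = l1*log(l1/l2) - l1 + l2.
l1 = 2, l2 = 11.
log(2/11) = -1.704748.
l1*log(l1/l2) = 2 * -1.704748 = -3.409496.
KL = -3.409496 - 2 + 11 = 5.5905

5.5905


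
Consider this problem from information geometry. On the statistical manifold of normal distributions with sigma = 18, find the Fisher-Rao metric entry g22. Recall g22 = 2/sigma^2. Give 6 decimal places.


For the 2-parameter normal family, the Fisher metric has:
  g11 = 1/sigma^2, g22 = 2/sigma^2.
sigma = 18, sigma^2 = 324.
g22 = 0.006173

0.006173


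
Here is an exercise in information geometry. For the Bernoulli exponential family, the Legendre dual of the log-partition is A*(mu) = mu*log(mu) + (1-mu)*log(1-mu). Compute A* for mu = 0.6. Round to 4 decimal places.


Legendre transform for Bernoulli:
A*(mu) = mu*log(mu) + (1-mu)*log(1-mu).
mu = 0.6, 1-mu = 0.4.
mu*log(mu) = 0.6*log(0.6) = -0.306495.
(1-mu)*log(1-mu) = 0.4*log(0.4) = -0.366516.
A* = -0.306495 + -0.366516 = -0.6730

-0.6730


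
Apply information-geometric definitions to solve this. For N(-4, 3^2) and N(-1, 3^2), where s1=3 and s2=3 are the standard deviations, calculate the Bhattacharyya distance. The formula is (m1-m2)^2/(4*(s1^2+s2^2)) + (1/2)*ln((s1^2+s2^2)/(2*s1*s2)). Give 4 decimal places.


Bhattacharyya distance between two Gaussians:
DB = (m1-m2)^2/(4*(s1^2+s2^2)) + (1/2)*ln((s1^2+s2^2)/(2*s1*s2)).
(m1-m2)^2 = (-3)^2 = 9.
s1^2+s2^2 = 9 + 9 = 18.
term1 = 9/72 = 0.125.
term2 = 0.5*ln(18/18.0) = 0.0.
DB = 0.125 + 0.0 = 0.1250

0.1250


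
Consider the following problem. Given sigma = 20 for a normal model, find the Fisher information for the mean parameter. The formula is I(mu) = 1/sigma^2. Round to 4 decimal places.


The Fisher information for the mean of a normal distribution is I(mu) = 1/sigma^2.
sigma = 20, so sigma^2 = 400.
I(mu) = 1/400 = 0.0025

0.0025


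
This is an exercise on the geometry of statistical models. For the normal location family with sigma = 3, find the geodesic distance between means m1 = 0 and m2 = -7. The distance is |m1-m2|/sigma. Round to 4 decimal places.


On the fixed-variance normal subfamily, geodesic distance = |m1-m2|/sigma.
|0 - -7| = 7.
sigma = 3.
d = 7/3 = 2.3333

2.3333


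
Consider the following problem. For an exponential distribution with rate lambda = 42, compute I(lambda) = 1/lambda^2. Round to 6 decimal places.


Fisher information for exponential: I(lambda) = 1/lambda^2.
lambda = 42, lambda^2 = 1764.
I = 1/1764 = 0.000567

0.000567


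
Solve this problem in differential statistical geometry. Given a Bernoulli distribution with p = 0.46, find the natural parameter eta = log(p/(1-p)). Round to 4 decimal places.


Natural parameter for Bernoulli: eta = log(p/(1-p)).
p = 0.46, 1-p = 0.54.
p/(1-p) = 0.851852.
eta = log(0.851852) = -0.1603

-0.1603


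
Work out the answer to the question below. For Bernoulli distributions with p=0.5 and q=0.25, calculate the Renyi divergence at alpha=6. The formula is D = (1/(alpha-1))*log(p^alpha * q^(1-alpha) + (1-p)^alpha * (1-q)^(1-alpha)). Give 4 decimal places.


Renyi divergence of order alpha between Bernoulli distributions:
D = (1/(alpha-1))*log(p^alpha * q^(1-alpha) + (1-p)^alpha * (1-q)^(1-alpha)).
alpha = 6, p = 0.5, q = 0.25.
p^alpha * q^(1-alpha) = 0.5^6 * 0.25^-5 = 16.0.
(1-p)^alpha * (1-q)^(1-alpha) = 0.5^6 * 0.75^-5 = 0.065844.
sum = 16.0 + 0.065844 = 16.065844.
D = (1/5)*log(16.065844) = 0.5553

0.5553


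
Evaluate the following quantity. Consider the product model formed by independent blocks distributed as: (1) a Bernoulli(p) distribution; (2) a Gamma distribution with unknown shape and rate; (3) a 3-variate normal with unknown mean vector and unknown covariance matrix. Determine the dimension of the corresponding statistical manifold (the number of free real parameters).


The dimension of a statistical manifold equals the number of free
(independent) real parameters of the model. For a product of independent
blocks the parameter counts add.
- Bernoulli (p): 1.
- Gamma (shape, rate): 2.
- 3-variate normal: 3 (mean) + 3*4/2 = 6 (symmetric covariance) = 9.
Total = 1 + 2 + 9 = 12.
Dimension = 12

12


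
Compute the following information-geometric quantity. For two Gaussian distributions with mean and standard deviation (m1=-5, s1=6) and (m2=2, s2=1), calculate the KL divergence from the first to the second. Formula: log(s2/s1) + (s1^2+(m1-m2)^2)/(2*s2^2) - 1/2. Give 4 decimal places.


KL divergence between normal distributions:
KL = log(s2/s1) + (s1^2 + (m1-m2)^2)/(2*s2^2) - 1/2.
log(1/6) = -1.791759.
(6^2 + (-5-2)^2)/(2*1^2) = (36 + 49)/2 = 42.5.
KL = -1.791759 + 42.5 - 0.5 = 40.2082

40.2082


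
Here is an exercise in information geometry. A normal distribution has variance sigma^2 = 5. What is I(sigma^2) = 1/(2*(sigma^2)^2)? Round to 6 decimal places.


Fisher information for variance: I(sigma^2) = 1/(2*sigma^4).
sigma^2 = 5, so sigma^4 = 25.
I = 1/(2*25) = 1/50 = 0.020000

0.020000


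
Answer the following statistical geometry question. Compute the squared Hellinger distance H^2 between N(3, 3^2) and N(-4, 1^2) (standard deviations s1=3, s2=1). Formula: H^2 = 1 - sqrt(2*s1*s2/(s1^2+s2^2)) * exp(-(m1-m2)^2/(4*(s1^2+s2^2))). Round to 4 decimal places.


Squared Hellinger distance for Gaussians:
H^2 = 1 - sqrt(2*s1*s2/(s1^2+s2^2)) * exp(-(m1-m2)^2/(4*(s1^2+s2^2))).
s1^2 = 9, s2^2 = 1, s1^2+s2^2 = 10.
sqrt(2*3*1/(10)) = 0.774597.
(m1-m2)^2 = (7)^2 = 49.
exp(-49/(4*10)) = exp(-1.225) = 0.293758.
H^2 = 1 - 0.774597*0.293758 = 0.7725

0.7725


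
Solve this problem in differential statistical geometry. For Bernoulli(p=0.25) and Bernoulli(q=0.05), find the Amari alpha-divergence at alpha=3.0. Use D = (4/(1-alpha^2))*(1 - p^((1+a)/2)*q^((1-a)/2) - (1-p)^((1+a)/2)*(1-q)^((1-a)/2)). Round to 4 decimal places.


Amari alpha-divergence:
D = (4/(1-alpha^2))*(1 - p^((1+a)/2)*q^((1-a)/2) - (1-p)^((1+a)/2)*(1-q)^((1-a)/2)).
alpha = 3.0, p = 0.25, q = 0.05.
e1 = (1+alpha)/2 = 2.0, e2 = (1-alpha)/2 = -1.0.
t1 = p^e1 * q^e2 = 0.25^2.0 * 0.05^-1.0 = 1.25.
t2 = (1-p)^e1 * (1-q)^e2 = 0.75^2.0 * 0.95^-1.0 = 0.592105.
4/(1-alpha^2) = -0.5.
D = -0.5*(1 - 1.25 - 0.592105) = 0.4211

0.4211
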